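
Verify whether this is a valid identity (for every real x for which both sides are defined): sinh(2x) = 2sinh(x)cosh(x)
Yes, this is an identity.

Claim: sinh(2x) = 2sinh(x)cosh(x).
Reasoning: 2sinh(x)cosh(x) = 2 · (e^x - e^-x)/2 · (e^x + e^-x)/2 = (e^(2x) - e^(-2x))/2 = sinh(2x).
So the two sides agree for every real x for which both sides are defined.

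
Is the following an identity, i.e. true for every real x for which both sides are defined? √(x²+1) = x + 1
Claim: √(x²+1) = x + 1.
Test a specific point where both sides are defined: x = -2.
LHS = √(x²+1) ≈ 2.2361
RHS = x + 1 ≈ -1.0000
Since 2.2361 ≠ -1.0000, the equation fails at this point, so it cannot hold for every real x for which both sides are defined.
(x+1)² = x² + 2x + 1 ≠ x² + 1 unless x = 0.

Conclusion: No, this is NOT an identity.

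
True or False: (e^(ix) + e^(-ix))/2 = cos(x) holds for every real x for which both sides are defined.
Claim: (e^(ix) + e^(-ix))/2 = cos(x).
Reasoning: By Euler's formula e^(ix) = cos(x) + i·sin(x) and e^(-ix) = cos(x) - i·sin(x). Adding cancels the sine terms: e^(ix) + e^(-ix) = 2cos(x); divide by 2.
So the two sides agree for every real x for which both sides are defined.

Conclusion: True.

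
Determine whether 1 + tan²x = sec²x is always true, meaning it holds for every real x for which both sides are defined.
Yes, this is an identity.

Claim: 1 + tan²x = sec²x.
Reasoning: Start from sin²x + cos²x = 1 and divide every term by cos²x (allowed wherever tan x and sec x are defined): tan²x + 1 = 1/cos²x = sec²x.
So the two sides agree for every real x for which both sides are defined.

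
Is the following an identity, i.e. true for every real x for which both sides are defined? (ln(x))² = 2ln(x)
No, this is NOT an identity.

Claim: (ln(x))² = 2ln(x).
Test a specific point where both sides are defined: x = 3.
LHS = (ln(x))² ≈ 1.2069
RHS = 2ln(x) ≈ 2.1972
Since 1.2069 ≠ 2.1972, the equation fails at this point, so it cannot hold for every real x for which both sides are defined.
2ln(x) equals ln(x²), which is not the same as (ln x)².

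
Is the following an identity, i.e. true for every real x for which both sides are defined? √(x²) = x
Claim: √(x²) = x.
Test a specific point where both sides are defined: x = -3.
LHS = √(x²) ≈ 3.0000
RHS = x ≈ -3.0000
Since 3.0000 ≠ -3.0000, the equation fails at this point, so it cannot hold for every real x for which both sides are defined.
√(x²) = |x|, which differs from x whenever x < 0 (both sides are defined for every real x).

Conclusion: No, this is NOT an identity.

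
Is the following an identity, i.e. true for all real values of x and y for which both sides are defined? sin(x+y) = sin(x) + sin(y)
No, this is NOT an identity.

Claim: sin(x+y) = sin(x) + sin(y).
Test a specific point where both sides are defined: x = -π/2, y = -π/6.
LHS = sin(x+y) ≈ -0.8660
RHS = sin(x) + sin(y) ≈ -1.5000
Since -0.8660 ≠ -1.5000, the equation fails at this point, so it cannot hold for all real values of x and y for which both sides are defined.
The correct expansion is sin(x+y) = sin(x)cos(y) + cos(x)sin(y); sine is not additive.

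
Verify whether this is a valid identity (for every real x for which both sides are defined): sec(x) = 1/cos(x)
Yes, this is an identity.

Claim: sec(x) = 1/cos(x).
Reasoning: sec(x) is by definition the reciprocal of cos(x), wherever cos(x) ≠ 0.
So the two sides agree for every real x for which both sides are defined.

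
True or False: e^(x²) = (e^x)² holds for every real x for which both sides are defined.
False.

Claim: e^(x²) = (e^x)².
Test a specific point where both sides are defined: x = -3.
LHS = e^(x²) ≈ 8103.0839
RHS = (e^x)² ≈ 0.0025
Since 8103.0839 ≠ 0.0025, the equation fails at this point, so it cannot hold for every real x for which both sides are defined.
(e^x)² = e^(2x), and 2x ≠ x² in general.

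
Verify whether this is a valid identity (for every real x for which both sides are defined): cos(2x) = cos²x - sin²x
Claim: cos(2x) = cos²x - sin²x.
Reasoning: Put y = x in the addition formula cos(x+y) = cos(x)cos(y) - sin(x)sin(y): cos(2x) = cos²x - sin²x.
So the two sides agree for every real x for which both sides are defined.

Conclusion: Yes, this is an identity.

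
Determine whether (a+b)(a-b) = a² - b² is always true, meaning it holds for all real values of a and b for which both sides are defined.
Yes, this is an identity.

Claim: (a+b)(a-b) = a² - b².
Reasoning: Expand: (a+b)(a-b) = a² - ab + ba - b² = a² - b² (the cross terms cancel).
So the two sides agree for all real values of a and b for which both sides are defined.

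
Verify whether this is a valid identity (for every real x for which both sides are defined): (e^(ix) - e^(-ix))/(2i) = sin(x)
Yes, this is an identity.

Claim: (e^(ix) - e^(-ix))/(2i) = sin(x).
Reasoning: By Euler's formula e^(ix) = cos(x) + i·sin(x) and e^(-ix) = cos(x) - i·sin(x). Subtracting cancels the cosine terms: e^(ix) - e^(-ix) = 2i·sin(x); divide by 2i.
So the two sides agree for every real x for which both sides are defined.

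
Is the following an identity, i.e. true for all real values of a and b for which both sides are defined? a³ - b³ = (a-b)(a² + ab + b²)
Claim: a³ - b³ = (a-b)(a² + ab + b²).
Reasoning: Expand the right side: (a-b)(a² + ab + b²) = a³ + a²b + ab² - a²b - ab² - b³ = a³ - b³ (the middle terms cancel in pairs).
So the two sides agree for all real values of a and b for which both sides are defined.

Conclusion: Yes, this is an identity.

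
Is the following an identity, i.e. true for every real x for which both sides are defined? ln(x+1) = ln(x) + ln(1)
Claim: ln(x+1) = ln(x) + ln(1).
Test a specific point where both sides are defined: x = 2.
LHS = ln(x+1) ≈ 1.0986
RHS = ln(x) + ln(1) ≈ 0.6931
Since 1.0986 ≠ 0.6931, the equation fails at this point, so it cannot hold for every real x for which both sides are defined.
ln(1) = 0, so the right side is just ln(x), which differs from ln(x+1).

Conclusion: No, this is NOT an identity.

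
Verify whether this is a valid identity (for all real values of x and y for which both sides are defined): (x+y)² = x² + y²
No, this is NOT an identity.

Claim: (x+y)² = x² + y².
Test a specific point where both sides are defined: x = 3, y = -2.
LHS = (x+y)² ≈ 1.0000
RHS = x² + y² ≈ 13.0000
Since 1.0000 ≠ 13.0000, the equation fails at this point, so it cannot hold for all real values of x and y for which both sides are defined.
The correct expansion is (x+y)² = x² + 2xy + y²; the cross term 2xy is missing.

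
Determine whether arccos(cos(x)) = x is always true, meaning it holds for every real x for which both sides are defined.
Claim: arccos(cos(x)) = x.
Test a specific point where both sides are defined: x = -π/4.
LHS = arccos(cos(x)) ≈ 0.7854
RHS = x ≈ -0.7854
Since 0.7854 ≠ -0.7854, the equation fails at this point, so it cannot hold for every real x for which both sides are defined.
arccos only returns values in [0, π], so arccos(cos(x)) = x holds only for x in that interval, not for all real x.

Conclusion: No, this is NOT an identity.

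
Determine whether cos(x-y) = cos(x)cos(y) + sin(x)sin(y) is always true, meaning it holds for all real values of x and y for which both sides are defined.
Claim: cos(x-y) = cos(x)cos(y) + sin(x)sin(y).
Reasoning: Replace y by -y in cos(x+y) = cos(x)cos(y) - sin(x)sin(y) and use cos(-y) = cos(y), sin(-y) = -sin(y): cos(x-y) = cos(x)cos(y) + sin(x)sin(y).
So the two sides agree for all real values of x and y for which both sides are defined.

Conclusion: Yes, this is an identity.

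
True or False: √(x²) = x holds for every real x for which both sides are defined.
False.

Claim: √(x²) = x.
Test a specific point where both sides are defined: x = -1.
LHS = √(x²) ≈ 1.0000
RHS = x ≈ -1.0000
Since 1.0000 ≠ -1.0000, the equation fails at this point, so it cannot hold for every real x for which both sides are defined.
√(x²) = |x|, which differs from x whenever x < 0 (both sides are defined for every real x).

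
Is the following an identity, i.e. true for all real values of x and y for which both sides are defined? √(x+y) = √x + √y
Claim: √(x+y) = √x + √y.
Test a specific point where both sides are defined: x = 3/2, y = 3/2.
LHS = √(x+y) ≈ 1.7321
RHS = √x + √y ≈ 2.4495
Since 1.7321 ≠ 2.4495, the equation fails at this point, so it cannot hold for all real values of x and y for which both sides are defined.
Squaring the right side gives x + 2√(xy) + y, not x + y.

Conclusion: No, this is NOT an identity.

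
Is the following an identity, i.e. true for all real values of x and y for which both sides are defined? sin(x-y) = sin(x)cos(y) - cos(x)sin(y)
Yes, this is an identity.

Claim: sin(x-y) = sin(x)cos(y) - cos(x)sin(y).
Reasoning: Replace y by -y in sin(x+y) = sin(x)cos(y) + cos(x)sin(y) and use cos(-y) = cos(y), sin(-y) = -sin(y): sin(x-y) = sin(x)cos(y) - cos(x)sin(y).
So the two sides agree for all real values of x and y for which both sides are defined.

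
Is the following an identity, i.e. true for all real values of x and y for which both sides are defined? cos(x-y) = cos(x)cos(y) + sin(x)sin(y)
Yes, this is an identity.

Claim: cos(x-y) = cos(x)cos(y) + sin(x)sin(y).
Reasoning: Replace y by -y in cos(x+y) = cos(x)cos(y) - sin(x)sin(y) and use cos(-y) = cos(y), sin(-y) = -sin(y): cos(x-y) = cos(x)cos(y) + sin(x)sin(y).
So the two sides agree for all real values of x and y for which both sides are defined.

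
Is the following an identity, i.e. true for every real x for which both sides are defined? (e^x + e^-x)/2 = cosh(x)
Claim: (e^x + e^-x)/2 = cosh(x).
Reasoning: This is exactly the definition of the hyperbolic cosine: cosh(x) := (e^x + e^-x)/2.
So the two sides agree for every real x for which both sides are defined.

Conclusion: Yes, this is an identity.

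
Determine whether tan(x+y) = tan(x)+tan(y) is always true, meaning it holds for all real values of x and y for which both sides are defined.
Claim: tan(x+y) = tan(x)+tan(y).
Test a specific point where both sides are defined: x = π/3, y = 3π/4.
LHS = tan(x+y) ≈ 0.2679
RHS = tan(x)+tan(y) ≈ 0.7321
Since 0.2679 ≠ 0.7321, the equation fails at this point, so it cannot hold for all real values of x and y for which both sides are defined.
The correct formula is tan(x+y) = (tan(x) + tan(y))/(1 - tan(x)tan(y)).

Conclusion: No, this is NOT an identity.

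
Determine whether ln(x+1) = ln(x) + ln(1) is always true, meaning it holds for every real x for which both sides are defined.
Claim: ln(x+1) = ln(x) + ln(1).
Test a specific point where both sides are defined: x = 2.
LHS = ln(x+1) ≈ 1.0986
RHS = ln(x) + ln(1) ≈ 0.6931
Since 1.0986 ≠ 0.6931, the equation fails at this point, so it cannot hold for every real x for which both sides are defined.
ln(1) = 0, so the right side is just ln(x), which differs from ln(x+1).

Conclusion: No, this is NOT an identity.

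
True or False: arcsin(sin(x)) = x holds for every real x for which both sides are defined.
False.

Claim: arcsin(sin(x)) = x.
Test a specific point where both sides are defined: x = 3π/4.
LHS = arcsin(sin(x)) ≈ 0.7854
RHS = x ≈ 2.3562
Since 0.7854 ≠ 2.3562, the equation fails at this point, so it cannot hold for every real x for which both sides are defined.
arcsin only returns values in [-π/2, π/2], so arcsin(sin(x)) = x holds only for x in that interval, not for all real x.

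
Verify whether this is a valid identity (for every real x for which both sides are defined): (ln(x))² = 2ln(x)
Claim: (ln(x))² = 2ln(x).
Test a specific point where both sides are defined: x = 3/2.
LHS = (ln(x))² ≈ 0.1644
RHS = 2ln(x) ≈ 0.8109
Since 0.1644 ≠ 0.8109, the equation fails at this point, so it cannot hold for every real x for which both sides are defined.
2ln(x) equals ln(x²), which is not the same as (ln x)².

Conclusion: No, this is NOT an identity.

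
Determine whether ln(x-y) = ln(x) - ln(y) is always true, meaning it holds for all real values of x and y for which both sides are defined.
No, this is NOT an identity.

Claim: ln(x-y) = ln(x) - ln(y).
Test a specific point where both sides are defined: x = 3/2, y = 1/2.
LHS = ln(x-y) ≈ 0.0000
RHS = ln(x) - ln(y) ≈ 1.0986
Since 0.0000 ≠ 1.0986, the equation fails at this point, so it cannot hold for all real values of x and y for which both sides are defined.
ln(x) - ln(y) = ln(x/y), not ln(x-y).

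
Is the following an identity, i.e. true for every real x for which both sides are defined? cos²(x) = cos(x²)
No, this is NOT an identity.

Claim: cos²(x) = cos(x²).
Test a specific point where both sides are defined: x = -π/4.
LHS = cos²(x) ≈ 0.5000
RHS = cos(x²) ≈ 0.8157
Since 0.5000 ≠ 0.8157, the equation fails at this point, so it cannot hold for every real x for which both sides are defined.
cos²(x) means (cos x)², squaring the output; cos(x²) squares the input. These are different functions.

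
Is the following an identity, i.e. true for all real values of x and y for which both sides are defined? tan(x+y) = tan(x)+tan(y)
No, this is NOT an identity.

Claim: tan(x+y) = tan(x)+tan(y).
Test a specific point where both sides are defined: x = π/6, y = 3π/4.
LHS = tan(x+y) ≈ -0.2679
RHS = tan(x)+tan(y) ≈ -0.4226
Since -0.2679 ≠ -0.4226, the equation fails at this point, so it cannot hold for all real values of x and y for which both sides are defined.
The correct formula is tan(x+y) = (tan(x) + tan(y))/(1 - tan(x)tan(y)).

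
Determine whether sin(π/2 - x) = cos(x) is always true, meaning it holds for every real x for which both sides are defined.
Claim: sin(π/2 - x) = cos(x).
Reasoning: Use sin(u - v) = sin(u)cos(v) - cos(u)sin(v) with u = π/2, v = x: sin(π/2)cos(x) - cos(π/2)sin(x) = 1·cos(x) - 0·sin(x) = cos(x).
So the two sides agree for every real x for which both sides are defined.

Conclusion: Yes, this is an identity.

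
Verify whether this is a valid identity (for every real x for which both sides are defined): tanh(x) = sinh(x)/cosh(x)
Claim: tanh(x) = sinh(x)/cosh(x).
Reasoning: tanh(x) is defined as sinh(x)/cosh(x) = (e^x - e^-x)/(e^x + e^-x); cosh(x) ≥ 1 is never zero, so this holds for every real x.
So the two sides agree for every real x for which both sides are defined.

Conclusion: Yes, this is an identity.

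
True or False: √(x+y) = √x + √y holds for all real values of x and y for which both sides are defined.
False.

Claim: √(x+y) = √x + √y.
Test a specific point where both sides are defined: x = 5, y = 2.
LHS = √(x+y) ≈ 2.6458
RHS = √x + √y ≈ 3.6503
Since 2.6458 ≠ 3.6503, the equation fails at this point, so it cannot hold for all real values of x and y for which both sides are defined.
Squaring the right side gives x + 2√(xy) + y, not x + y.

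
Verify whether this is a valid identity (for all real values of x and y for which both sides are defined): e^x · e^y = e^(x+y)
Claim: e^x · e^y = e^(x+y).
Reasoning: This is the law of exponents for a common base: multiplying powers adds exponents. E.g. from the series, (Σ x^j/j!)(Σ y^k/k!) = Σ_m (Σ_{j+k=m} x^j y^k/(j!k!)) = Σ_m (x+y)^m/m! by the binomial theorem.
So the two sides agree for all real values of x and y for which both sides are defined.

Conclusion: Yes, this is an identity.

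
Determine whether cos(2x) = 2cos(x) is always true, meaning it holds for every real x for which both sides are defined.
No, this is NOT an identity.

Claim: cos(2x) = 2cos(x).
Test a specific point where both sides are defined: x = 2π/3.
LHS = cos(2x) ≈ -0.5000
RHS = 2cos(x) ≈ -1.0000
Since -0.5000 ≠ -1.0000, the equation fails at this point, so it cannot hold for every real x for which both sides are defined.
The correct double-angle formula is cos(2x) = cos²x - sin²x.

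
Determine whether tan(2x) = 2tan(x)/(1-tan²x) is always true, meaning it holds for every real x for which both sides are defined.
Claim: tan(2x) = 2tan(x)/(1-tan²x).
Reasoning: tan(2x) = sin(2x)/cos(2x) = 2sin(x)cos(x) / (cos²x - sin²x). Divide numerator and denominator by cos²x: 2tan(x) / (1 - tan²x).
So the two sides agree for every real x for which both sides are defined.

Conclusion: Yes, this is an identity.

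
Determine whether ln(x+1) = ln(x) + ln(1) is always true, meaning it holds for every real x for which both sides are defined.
No, this is NOT an identity.

Claim: ln(x+1) = ln(x) + ln(1).
Test a specific point where both sides are defined: x = 1.
LHS = ln(x+1) ≈ 0.6931
RHS = ln(x) + ln(1) ≈ 0.0000
Since 0.6931 ≠ 0.0000, the equation fails at this point, so it cannot hold for every real x for which both sides are defined.
ln(1) = 0, so the right side is just ln(x), which differs from ln(x+1).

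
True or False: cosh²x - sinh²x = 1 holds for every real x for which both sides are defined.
True.

Claim: cosh²x - sinh²x = 1.
Reasoning: With cosh(x) = (e^x + e^-x)/2 and sinh(x) = (e^x - e^-x)/2: cosh²x = (e^(2x) + 2 + e^(-2x))/4 and sinh²x = (e^(2x) - 2 + e^(-2x))/4. Subtracting leaves 4/4 = 1.
So the two sides agree for every real x for which both sides are defined.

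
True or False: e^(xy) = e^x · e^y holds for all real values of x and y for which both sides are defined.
False.

Claim: e^(xy) = e^x · e^y.
Test a specific point where both sides are defined: x = -1, y = 3/2.
LHS = e^(xy) ≈ 0.2231
RHS = e^x · e^y ≈ 1.6487
Since 0.2231 ≠ 1.6487, the equation fails at this point, so it cannot hold for all real values of x and y for which both sides are defined.
e^x · e^y = e^(x+y), not e^(xy).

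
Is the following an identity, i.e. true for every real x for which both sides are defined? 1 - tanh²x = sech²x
Claim: 1 - tanh²x = sech²x.
Reasoning: Divide cosh²x - sinh²x = 1 through by cosh²x (never zero): 1 - tanh²x = 1/cosh²x = sech²x.
So the two sides agree for every real x for which both sides are defined.

Conclusion: Yes, this is an identity.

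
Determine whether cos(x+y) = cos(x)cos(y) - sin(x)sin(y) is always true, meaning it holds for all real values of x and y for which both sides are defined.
Yes, this is an identity.

Claim: cos(x+y) = cos(x)cos(y) - sin(x)sin(y).
Reasoning: By Euler's formula e^(i(x+y)) = e^(ix)·e^(iy) = (cos x + i·sin x)(cos y + i·sin y). The real part of the left side is cos(x+y); the real part of the product is cos(x)cos(y) - sin(x)sin(y) (since i·i = -1).
So the two sides agree for all real values of x and y for which both sides are defined.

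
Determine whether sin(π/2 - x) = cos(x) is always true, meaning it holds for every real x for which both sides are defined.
Claim: sin(π/2 - x) = cos(x).
Reasoning: Use sin(u - v) = sin(u)cos(v) - cos(u)sin(v) with u = π/2, v = x: sin(π/2)cos(x) - cos(π/2)sin(x) = 1·cos(x) - 0·sin(x) = cos(x).
So the two sides agree for every real x for which both sides are defined.

Conclusion: Yes, this is an identity.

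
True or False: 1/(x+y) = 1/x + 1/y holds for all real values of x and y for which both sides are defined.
False.

Claim: 1/(x+y) = 1/x + 1/y.
Test a specific point where both sides are defined: x = 3/2, y = 3/2.
LHS = 1/(x+y) ≈ 0.3333
RHS = 1/x + 1/y ≈ 1.3333
Since 0.3333 ≠ 1.3333, the equation fails at this point, so it cannot hold for all real values of x and y for which both sides are defined.
1/x + 1/y = (x+y)/(xy), which is not 1/(x+y).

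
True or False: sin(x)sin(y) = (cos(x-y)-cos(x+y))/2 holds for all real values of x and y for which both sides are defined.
True.

Claim: sin(x)sin(y) = (cos(x-y)-cos(x+y))/2.
Reasoning: cos(x-y) = cos(x)cos(y) + sin(x)sin(y) and cos(x+y) = cos(x)cos(y) - sin(x)sin(y). Subtracting, cos(x-y) - cos(x+y) = 2sin(x)sin(y); divide by 2.
So the two sides agree for all real values of x and y for which both sides are defined.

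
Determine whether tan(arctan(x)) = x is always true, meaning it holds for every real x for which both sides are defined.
Yes, this is an identity.

Claim: tan(arctan(x)) = x.
Reasoning: For every real x, arctan(x) is by definition the angle in (-π/2, π/2) whose tangent equals x. Taking the tangent of that angle returns x.
So the two sides agree for every real x for which both sides are defined.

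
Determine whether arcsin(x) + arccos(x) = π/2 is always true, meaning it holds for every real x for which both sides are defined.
Yes, this is an identity.

Claim: arcsin(x) + arccos(x) = π/2.
Reasoning: Both sides are defined for -1 ≤ x ≤ 1. Let θ = arcsin(x), so sin θ = x and θ ∈ [-π/2, π/2]. Then cos(π/2 - θ) = sin θ = x and π/2 - θ ∈ [0, π], which is exactly the range of arccos, so arccos(x) = π/2 - θ. Adding: arcsin(x) + arccos(x) = θ + (π/2 - θ) = π/2.
So the two sides agree for every real x for which both sides are defined.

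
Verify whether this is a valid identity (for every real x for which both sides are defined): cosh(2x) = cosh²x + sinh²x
Claim: cosh(2x) = cosh²x + sinh²x.
Reasoning: cosh²x = (e^(2x) + 2 + e^(-2x))/4 and sinh²x = (e^(2x) - 2 + e^(-2x))/4. Adding gives (2e^(2x) + 2e^(-2x))/4 = (e^(2x) + e^(-2x))/2 = cosh(2x).
So the two sides agree for every real x for which both sides are defined.

Conclusion: Yes, this is an identity.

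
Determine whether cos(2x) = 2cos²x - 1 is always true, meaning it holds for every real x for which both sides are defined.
Yes, this is an identity.

Claim: cos(2x) = 2cos²x - 1.
Reasoning: cos(2x) = cos²x - sin²x. Replace sin²x by 1 - cos²x: cos²x - (1 - cos²x) = 2cos²x - 1.
So the two sides agree for every real x for which both sides are defined.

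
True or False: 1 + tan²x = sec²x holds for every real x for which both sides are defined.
Claim: 1 + tan²x = sec²x.
Reasoning: Start from sin²x + cos²x = 1 and divide every term by cos²x (allowed wherever tan x and sec x are defined): tan²x + 1 = 1/cos²x = sec²x.
So the two sides agree for every real x for which both sides are defined.

Conclusion: True.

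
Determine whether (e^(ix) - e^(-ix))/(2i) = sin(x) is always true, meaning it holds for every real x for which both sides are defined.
Yes, this is an identity.

Claim: (e^(ix) - e^(-ix))/(2i) = sin(x).
Reasoning: By Euler's formula e^(ix) = cos(x) + i·sin(x) and e^(-ix) = cos(x) - i·sin(x). Subtracting cancels the cosine terms: e^(ix) - e^(-ix) = 2i·sin(x); divide by 2i.
So the two sides agree for every real x for which both sides are defined.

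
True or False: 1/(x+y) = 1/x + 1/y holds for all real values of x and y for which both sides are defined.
False.

Claim: 1/(x+y) = 1/x + 1/y.
Test a specific point where both sides are defined: x = 1/2, y = 1.
LHS = 1/(x+y) ≈ 0.6667
RHS = 1/x + 1/y ≈ 3.0000
Since 0.6667 ≠ 3.0000, the equation fails at this point, so it cannot hold for all real values of x and y for which both sides are defined.
1/x + 1/y = (x+y)/(xy), which is not 1/(x+y).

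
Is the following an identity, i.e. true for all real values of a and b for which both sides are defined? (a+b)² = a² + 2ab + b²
Yes, this is an identity.

Claim: (a+b)² = a² + 2ab + b².
Reasoning: Expand: (a+b)² = (a+b)(a+b) = a·a + a·b + b·a + b·b = a² + 2ab + b².
So the two sides agree for all real values of a and b for which both sides are defined.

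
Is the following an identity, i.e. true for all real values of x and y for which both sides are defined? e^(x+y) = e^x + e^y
Claim: e^(x+y) = e^x + e^y.
Test a specific point where both sides are defined: x = 3/2, y = 3.
LHS = e^(x+y) ≈ 90.0171
RHS = e^x + e^y ≈ 24.5672
Since 90.0171 ≠ 24.5672, the equation fails at this point, so it cannot hold for all real values of x and y for which both sides are defined.
The correct rule is e^(x+y) = e^x · e^y (a product, not a sum).

Conclusion: No, this is NOT an identity.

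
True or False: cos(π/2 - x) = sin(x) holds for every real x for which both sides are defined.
Claim: cos(π/2 - x) = sin(x).
Reasoning: Use cos(u - v) = cos(u)cos(v) + sin(u)sin(v) with u = π/2, v = x: cos(π/2)cos(x) + sin(π/2)sin(x) = 0·cos(x) + 1·sin(x) = sin(x).
So the two sides agree for every real x for which both sides are defined.

Conclusion: True.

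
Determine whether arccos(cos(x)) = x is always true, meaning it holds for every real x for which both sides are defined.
No, this is NOT an identity.

Claim: arccos(cos(x)) = x.
Test a specific point where both sides are defined: x = -π/6.
LHS = arccos(cos(x)) ≈ 0.5236
RHS = x ≈ -0.5236
Since 0.5236 ≠ -0.5236, the equation fails at this point, so it cannot hold for every real x for which both sides are defined.
arccos only returns values in [0, π], so arccos(cos(x)) = x holds only for x in that interval, not for all real x.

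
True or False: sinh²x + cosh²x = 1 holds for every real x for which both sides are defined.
Claim: sinh²x + cosh²x = 1.
Test a specific point where both sides are defined: x = 3.
LHS = sinh²x + cosh²x ≈ 201.7156
RHS = 1 ≈ 1.0000
Since 201.7156 ≠ 1.0000, the equation fails at this point, so it cannot hold for every real x for which both sides are defined.
The correct hyperbolic identity is cosh²x - sinh²x = 1 (a difference); the sum sinh²x + cosh²x equals cosh(2x).

Conclusion: False.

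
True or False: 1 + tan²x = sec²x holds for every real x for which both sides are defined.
Claim: 1 + tan²x = sec²x.
Reasoning: Start from sin²x + cos²x = 1 and divide every term by cos²x (allowed wherever tan x and sec x are defined): tan²x + 1 = 1/cos²x = sec²x.
So the two sides agree for every real x for which both sides are defined.

Conclusion: True.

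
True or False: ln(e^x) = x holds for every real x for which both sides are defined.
Claim: ln(e^x) = x.
Reasoning: ln is the inverse of the exponential: ln(e^x) asks for the exponent p with e^p = e^x, and since e^p is one-to-one that exponent is p = x.
So the two sides agree for every real x for which both sides are defined.

Conclusion: True.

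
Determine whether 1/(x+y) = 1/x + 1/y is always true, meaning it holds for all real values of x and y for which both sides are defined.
Claim: 1/(x+y) = 1/x + 1/y.
Test a specific point where both sides are defined: x = 1, y = -2.
LHS = 1/(x+y) ≈ -1.0000
RHS = 1/x + 1/y ≈ 0.5000
Since -1.0000 ≠ 0.5000, the equation fails at this point, so it cannot hold for all real values of x and y for which both sides are defined.
1/x + 1/y = (x+y)/(xy), which is not 1/(x+y).

Conclusion: No, this is NOT an identity.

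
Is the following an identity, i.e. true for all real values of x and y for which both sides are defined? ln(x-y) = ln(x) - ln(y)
Claim: ln(x-y) = ln(x) - ln(y).
Test a specific point where both sides are defined: x = 1, y = 1/2.
LHS = ln(x-y) ≈ -0.6931
RHS = ln(x) - ln(y) ≈ 0.6931
Since -0.6931 ≠ 0.6931, the equation fails at this point, so it cannot hold for all real values of x and y for which both sides are defined.
ln(x) - ln(y) = ln(x/y), not ln(x-y).

Conclusion: No, this is NOT an identity.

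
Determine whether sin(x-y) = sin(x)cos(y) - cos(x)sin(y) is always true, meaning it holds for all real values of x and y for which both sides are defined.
Claim: sin(x-y) = sin(x)cos(y) - cos(x)sin(y).
Reasoning: Replace y by -y in sin(x+y) = sin(x)cos(y) + cos(x)sin(y) and use cos(-y) = cos(y), sin(-y) = -sin(y): sin(x-y) = sin(x)cos(y) - cos(x)sin(y).
So the two sides agree for all real values of x and y for which both sides are defined.

Conclusion: Yes, this is an identity.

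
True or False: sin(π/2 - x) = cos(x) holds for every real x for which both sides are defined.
Claim: sin(π/2 - x) = cos(x).
Reasoning: Use sin(u - v) = sin(u)cos(v) - cos(u)sin(v) with u = π/2, v = x: sin(π/2)cos(x) - cos(π/2)sin(x) = 1·cos(x) - 0·sin(x) = cos(x).
So the two sides agree for every real x for which both sides are defined.

Conclusion: True.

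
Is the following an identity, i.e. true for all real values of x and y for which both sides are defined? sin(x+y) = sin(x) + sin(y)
Claim: sin(x+y) = sin(x) + sin(y).
Test a specific point where both sides are defined: x = π/4, y = π.
LHS = sin(x+y) ≈ -0.7071
RHS = sin(x) + sin(y) ≈ 0.7071
Since -0.7071 ≠ 0.7071, the equation fails at this point, so it cannot hold for all real values of x and y for which both sides are defined.
The correct expansion is sin(x+y) = sin(x)cos(y) + cos(x)sin(y); sine is not additive.

Conclusion: No, this is NOT an identity.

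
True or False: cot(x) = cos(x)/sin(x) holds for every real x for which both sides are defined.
True.

Claim: cot(x) = cos(x)/sin(x).
Reasoning: cot(x) is defined as 1/tan(x) = 1/(sin(x)/cos(x)) = cos(x)/sin(x), wherever sin(x) ≠ 0.
So the two sides agree for every real x for which both sides are defined.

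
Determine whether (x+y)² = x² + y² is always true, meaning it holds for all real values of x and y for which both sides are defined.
No, this is NOT an identity.

Claim: (x+y)² = x² + y².
Test a specific point where both sides are defined: x = 4, y = 5.
LHS = (x+y)² ≈ 81.0000
RHS = x² + y² ≈ 41.0000
Since 81.0000 ≠ 41.0000, the equation fails at this point, so it cannot hold for all real values of x and y for which both sides are defined.
The correct expansion is (x+y)² = x² + 2xy + y²; the cross term 2xy is missing.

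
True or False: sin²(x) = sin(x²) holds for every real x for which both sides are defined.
False.

Claim: sin²(x) = sin(x²).
Test a specific point where both sides are defined: x = π/6.
LHS = sin²(x) ≈ 0.2500
RHS = sin(x²) ≈ 0.2707
Since 0.2500 ≠ 0.2707, the equation fails at this point, so it cannot hold for every real x for which both sides are defined.
sin²(x) means (sin x)², squaring the output; sin(x²) squares the input. These are different functions.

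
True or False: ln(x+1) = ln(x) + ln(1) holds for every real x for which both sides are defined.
Claim: ln(x+1) = ln(x) + ln(1).
Test a specific point where both sides are defined: x = 3.
LHS = ln(x+1) ≈ 1.3863
RHS = ln(x) + ln(1) ≈ 1.0986
Since 1.3863 ≠ 1.0986, the equation fails at this point, so it cannot hold for every real x for which both sides are defined.
ln(1) = 0, so the right side is just ln(x), which differs from ln(x+1).

Conclusion: False.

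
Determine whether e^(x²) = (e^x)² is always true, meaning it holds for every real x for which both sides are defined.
Claim: e^(x²) = (e^x)².
Test a specific point where both sides are defined: x = -3.
LHS = e^(x²) ≈ 8103.0839
RHS = (e^x)² ≈ 0.0025
Since 8103.0839 ≠ 0.0025, the equation fails at this point, so it cannot hold for every real x for which both sides are defined.
(e^x)² = e^(2x), and 2x ≠ x² in general.

Conclusion: No, this is NOT an identity.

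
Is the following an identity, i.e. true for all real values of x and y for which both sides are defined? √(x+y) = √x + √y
No, this is NOT an identity.

Claim: √(x+y) = √x + √y.
Test a specific point where both sides are defined: x = 1, y = 1/2.
LHS = √(x+y) ≈ 1.2247
RHS = √x + √y ≈ 1.7071
Since 1.2247 ≠ 1.7071, the equation fails at this point, so it cannot hold for all real values of x and y for which both sides are defined.
Squaring the right side gives x + 2√(xy) + y, not x + y.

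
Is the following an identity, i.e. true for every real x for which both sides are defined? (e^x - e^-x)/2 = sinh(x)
Claim: (e^x - e^-x)/2 = sinh(x).
Reasoning: This is exactly the definition of the hyperbolic sine: sinh(x) := (e^x - e^-x)/2.
So the two sides agree for every real x for which both sides are defined.

Conclusion: Yes, this is an identity.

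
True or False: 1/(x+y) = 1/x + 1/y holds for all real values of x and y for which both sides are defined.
False.

Claim: 1/(x+y) = 1/x + 1/y.
Test a specific point where both sides are defined: x = 5, y = 5.
LHS = 1/(x+y) ≈ 0.1000
RHS = 1/x + 1/y ≈ 0.4000
Since 0.1000 ≠ 0.4000, the equation fails at this point, so it cannot hold for all real values of x and y for which both sides are defined.
1/x + 1/y = (x+y)/(xy), which is not 1/(x+y).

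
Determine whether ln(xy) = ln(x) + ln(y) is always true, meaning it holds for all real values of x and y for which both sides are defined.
Claim: ln(xy) = ln(x) + ln(y).
Reasoning: Both sides are simultaneously defined only when x, y > 0. Write x = e^p, y = e^q (p = ln x, q = ln y). Then xy = e^p · e^q = e^(p+q), so ln(xy) = p + q = ln(x) + ln(y).
So the two sides agree for all real values of x and y for which both sides are defined.

Conclusion: Yes, this is an identity.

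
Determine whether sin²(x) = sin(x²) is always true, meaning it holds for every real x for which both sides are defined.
No, this is NOT an identity.

Claim: sin²(x) = sin(x²).
Test a specific point where both sides are defined: x = -π/3.
LHS = sin²(x) ≈ 0.7500
RHS = sin(x²) ≈ 0.8897
Since 0.7500 ≠ 0.8897, the equation fails at this point, so it cannot hold for every real x for which both sides are defined.
sin²(x) means (sin x)², squaring the output; sin(x²) squares the input. These are different functions.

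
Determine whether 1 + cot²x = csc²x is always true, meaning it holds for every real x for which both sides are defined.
Yes, this is an identity.

Claim: 1 + cot²x = csc²x.
Reasoning: Start from sin²x + cos²x = 1 and divide every term by sin²x (allowed wherever cot x and csc x are defined): 1 + cot²x = 1/sin²x = csc²x.
So the two sides agree for every real x for which both sides are defined.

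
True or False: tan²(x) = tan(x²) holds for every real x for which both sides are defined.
False.

Claim: tan²(x) = tan(x²).
Test a specific point where both sides are defined: x = 3π/4.
LHS = tan²(x) ≈ 1.0000
RHS = tan(x²) ≈ -0.8977
Since 1.0000 ≠ -0.8977, the equation fails at this point, so it cannot hold for every real x for which both sides are defined.
tan²(x) means (tan x)², squaring the output; tan(x²) squares the input. These are different functions.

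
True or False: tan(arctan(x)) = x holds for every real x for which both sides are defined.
True.

Claim: tan(arctan(x)) = x.
Reasoning: For every real x, arctan(x) is by definition the angle in (-π/2, π/2) whose tangent equals x. Taking the tangent of that angle returns x.
So the two sides agree for every real x for which both sides are defined.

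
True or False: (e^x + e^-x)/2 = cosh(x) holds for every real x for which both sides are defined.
Claim: (e^x + e^-x)/2 = cosh(x).
Reasoning: This is exactly the definition of the hyperbolic cosine: cosh(x) := (e^x + e^-x)/2.
So the two sides agree for every real x for which both sides are defined.

Conclusion: True.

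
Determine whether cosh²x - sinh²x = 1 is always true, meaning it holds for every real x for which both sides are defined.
Claim: cosh²x - sinh²x = 1.
Reasoning: With cosh(x) = (e^x + e^-x)/2 and sinh(x) = (e^x - e^-x)/2: cosh²x = (e^(2x) + 2 + e^(-2x))/4 and sinh²x = (e^(2x) - 2 + e^(-2x))/4. Subtracting leaves 4/4 = 1.
So the two sides agree for every real x for which both sides are defined.

Conclusion: Yes, this is an identity.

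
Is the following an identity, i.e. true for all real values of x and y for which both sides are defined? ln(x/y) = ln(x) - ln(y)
Yes, this is an identity.

Claim: ln(x/y) = ln(x) - ln(y).
Reasoning: Both sides are simultaneously defined only when x, y > 0. Write x = e^p, y = e^q. Then x/y = e^(p-q), so ln(x/y) = p - q = ln(x) - ln(y).
So the two sides agree for all real values of x and y for which both sides are defined.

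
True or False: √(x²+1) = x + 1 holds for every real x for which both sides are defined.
Claim: √(x²+1) = x + 1.
Test a specific point where both sides are defined: x = 1.
LHS = √(x²+1) ≈ 1.4142
RHS = x + 1 ≈ 2.0000
Since 1.4142 ≠ 2.0000, the equation fails at this point, so it cannot hold for every real x for which both sides are defined.
(x+1)² = x² + 2x + 1 ≠ x² + 1 unless x = 0.

Conclusion: False.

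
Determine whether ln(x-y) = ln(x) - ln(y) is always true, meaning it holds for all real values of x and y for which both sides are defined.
Claim: ln(x-y) = ln(x) - ln(y).
Test a specific point where both sides are defined: x = 5, y = 1.
LHS = ln(x-y) ≈ 1.3863
RHS = ln(x) - ln(y) ≈ 1.6094
Since 1.3863 ≠ 1.6094, the equation fails at this point, so it cannot hold for all real values of x and y for which both sides are defined.
ln(x) - ln(y) = ln(x/y), not ln(x-y).

Conclusion: No, this is NOT an identity.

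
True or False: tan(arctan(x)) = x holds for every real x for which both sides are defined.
True.

Claim: tan(arctan(x)) = x.
Reasoning: For every real x, arctan(x) is by definition the angle in (-π/2, π/2) whose tangent equals x. Taking the tangent of that angle returns x.
So the two sides agree for every real x for which both sides are defined.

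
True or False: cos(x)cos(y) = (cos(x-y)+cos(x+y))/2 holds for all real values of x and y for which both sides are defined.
True.

Claim: cos(x)cos(y) = (cos(x-y)+cos(x+y))/2.
Reasoning: cos(x-y) = cos(x)cos(y) + sin(x)sin(y) and cos(x+y) = cos(x)cos(y) - sin(x)sin(y). Adding, cos(x-y) + cos(x+y) = 2cos(x)cos(y); divide by 2.
So the two sides agree for all real values of x and y for which both sides are defined.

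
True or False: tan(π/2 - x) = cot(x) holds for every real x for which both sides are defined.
True.

Claim: tan(π/2 - x) = cot(x).
Reasoning: tan(π/2 - x) = sin(π/2 - x)/cos(π/2 - x) = cos(x)/sin(x) = cot(x), using the cofunction identities sin(π/2 - x) = cos(x) and cos(π/2 - x) = sin(x).
So the two sides agree for every real x for which both sides are defined.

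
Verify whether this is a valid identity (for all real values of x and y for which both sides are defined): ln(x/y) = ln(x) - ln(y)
Claim: ln(x/y) = ln(x) - ln(y).
Reasoning: Both sides are simultaneously defined only when x, y > 0. Write x = e^p, y = e^q. Then x/y = e^(p-q), so ln(x/y) = p - q = ln(x) - ln(y).
So the two sides agree for all real values of x and y for which both sides are defined.

Conclusion: Yes, this is an identity.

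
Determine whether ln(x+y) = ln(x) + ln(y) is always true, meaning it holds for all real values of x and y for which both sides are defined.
No, this is NOT an identity.

Claim: ln(x+y) = ln(x) + ln(y).
Test a specific point where both sides are defined: x = 3, y = 1.
LHS = ln(x+y) ≈ 1.3863
RHS = ln(x) + ln(y) ≈ 1.0986
Since 1.3863 ≠ 1.0986, the equation fails at this point, so it cannot hold for all real values of x and y for which both sides are defined.
ln(x) + ln(y) = ln(xy), not ln(x+y).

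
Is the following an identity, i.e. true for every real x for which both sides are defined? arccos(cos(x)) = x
Claim: arccos(cos(x)) = x.
Test a specific point where both sides are defined: x = -π/4.
LHS = arccos(cos(x)) ≈ 0.7854
RHS = x ≈ -0.7854
Since 0.7854 ≠ -0.7854, the equation fails at this point, so it cannot hold for every real x for which both sides are defined.
arccos only returns values in [0, π], so arccos(cos(x)) = x holds only for x in that interval, not for all real x.

Conclusion: No, this is NOT an identity.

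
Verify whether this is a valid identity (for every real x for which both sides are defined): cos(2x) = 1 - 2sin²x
Yes, this is an identity.

Claim: cos(2x) = 1 - 2sin²x.
Reasoning: cos(2x) = cos²x - sin²x. Replace cos²x by 1 - sin²x: (1 - sin²x) - sin²x = 1 - 2sin²x.
So the two sides agree for every real x for which both sides are defined.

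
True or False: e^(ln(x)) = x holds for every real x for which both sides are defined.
Claim: e^(ln(x)) = x.
Reasoning: For x > 0, ln(x) is by definition the exponent p such that e^p = x. Raising e to that exponent therefore returns x: e^(ln x) = x.
So the two sides agree for every real x for which both sides are defined.

Conclusion: True.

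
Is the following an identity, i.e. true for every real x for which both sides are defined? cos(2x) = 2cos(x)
Claim: cos(2x) = 2cos(x).
Test a specific point where both sides are defined: x = 3π/4.
LHS = cos(2x) ≈ 0.0000
RHS = 2cos(x) ≈ -1.4142
Since 0.0000 ≠ -1.4142, the equation fails at this point, so it cannot hold for every real x for which both sides are defined.
The correct double-angle formula is cos(2x) = cos²x - sin²x.

Conclusion: No, this is NOT an identity.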